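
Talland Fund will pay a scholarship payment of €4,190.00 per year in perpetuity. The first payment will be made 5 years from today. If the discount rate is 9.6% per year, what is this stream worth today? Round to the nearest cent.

Value at end of year 4: C / r = €4,190.00 / 0.096 = €43,645.8333
Discount to today: PV = €43,645.8333 / (1 + 0.096)^4 = €43,645.8333 / 1.442920 = €30,248.27

€30248.27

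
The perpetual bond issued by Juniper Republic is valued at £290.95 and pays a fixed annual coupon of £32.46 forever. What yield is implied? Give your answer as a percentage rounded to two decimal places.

11.16%

P = C/r ⇒ r = C/P = £32.46/£290.95 = 0.111566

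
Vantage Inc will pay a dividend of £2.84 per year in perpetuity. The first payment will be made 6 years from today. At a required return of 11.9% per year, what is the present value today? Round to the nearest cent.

£13.60

Value at end of year 5: C / r = £2.84 / 0.119 = £23.8655
Discount to today: PV = £23.8655 / (1 + 0.119)^5 = £23.8655 / 1.754488 = £13.60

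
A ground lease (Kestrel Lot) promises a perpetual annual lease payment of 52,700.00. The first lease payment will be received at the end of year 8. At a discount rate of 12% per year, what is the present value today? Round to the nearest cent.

Value at end of year 7: C / r = 52,700.00 / 0.12 = 439,166.6667
Discount to today: PV = 439,166.6667 / (1 + 0.12)^7 = 439,166.6667 / 2.210681 = 198,656.70

198656.70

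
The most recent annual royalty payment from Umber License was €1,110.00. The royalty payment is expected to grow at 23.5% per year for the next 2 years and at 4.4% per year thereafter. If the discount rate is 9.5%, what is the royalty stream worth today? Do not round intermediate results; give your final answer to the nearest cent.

D_1 = 1370.85000
D_2 = 1692.99975
Terminal value at year 2: TV = D_2×(1+g_2)/(r−g_2) = 1767.49174/0.051 = 34656.70076
P_0 = D_1/(1+r)^1 + D_2/(1+r)^2 + TV/(1+r)^2
    = 1251.91781 + 1411.98036 + 28904.06853 = 31567.96669

€31567.97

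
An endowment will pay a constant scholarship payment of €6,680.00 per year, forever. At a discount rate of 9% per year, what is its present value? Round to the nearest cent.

Level perpetuity: PV = C / r = €6,680.00 / 0.09 = €74,222.22

€74222.22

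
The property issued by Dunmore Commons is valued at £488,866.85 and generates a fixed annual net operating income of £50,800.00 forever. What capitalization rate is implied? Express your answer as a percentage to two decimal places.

10.39%

P = C/r ⇒ r = C/P = £50,800.00/£488,866.85 = 0.103914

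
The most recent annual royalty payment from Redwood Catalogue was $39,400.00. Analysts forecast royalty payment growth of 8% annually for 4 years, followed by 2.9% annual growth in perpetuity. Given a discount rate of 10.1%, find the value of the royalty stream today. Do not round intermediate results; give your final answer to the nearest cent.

D_1 = 42552.00000
D_2 = 45956.16000
D_3 = 49632.65280
D_4 = 53603.26502
Terminal value at year 4: TV = D_4×(1+g_2)/(r−g_2) = 55157.75971/0.072 = 766079.99597
P_0 = D_1/(1+r)^1 + D_2/(1+r)^2 + D_3/(1+r)^3 + D_4/(1+r)^4 + TV/(1+r)^4
    = 38648.50136 + 37911.33649 + 37188.23198 + 36478.91965 + 521344.55999 = 671571.54946

$671571.55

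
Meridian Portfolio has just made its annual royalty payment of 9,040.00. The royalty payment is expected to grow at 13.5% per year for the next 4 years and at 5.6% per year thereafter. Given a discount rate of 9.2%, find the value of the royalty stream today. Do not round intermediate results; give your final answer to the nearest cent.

349335.64

D_1 = 10260.40000
D_2 = 11645.55400
D_3 = 13217.70379
D_4 = 15002.09380
Terminal value at year 4: TV = D_4×(1+g_2)/(r−g_2) = 15842.21105/0.036 = 440061.41818
P_0 = D_1/(1+r)^1 + D_2/(1+r)^2 + D_3/(1+r)^3 + D_4/(1+r)^4 + TV/(1+r)^4
    = 9395.97070 + 9765.95855 + 10150.51553 + 10550.21532 + 309472.98261 = 349335.64271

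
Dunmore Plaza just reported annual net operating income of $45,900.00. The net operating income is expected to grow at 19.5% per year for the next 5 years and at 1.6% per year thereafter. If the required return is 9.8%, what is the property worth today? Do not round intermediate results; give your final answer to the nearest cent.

$1166381.02

D_1 = 54850.50000
D_2 = 65546.34750
D_3 = 78327.88526
D_4 = 93601.82289
D_5 = 111854.17835
Terminal value at year 5: TV = D_5×(1+g_2)/(r−g_2) = 113643.84521/0.082 = 1385900.55129
P_0 = D_1/(1+r)^1 + D_2/(1+r)^2 + D_3/(1+r)^3 + D_4/(1+r)^4 + D_5/(1+r)^5 + TV/(1+r)^5
    = 49954.91803 + 54368.05742 + 59171.06432 + 64398.38056 + 70087.49069 + 868401.10410 = 1166381.01512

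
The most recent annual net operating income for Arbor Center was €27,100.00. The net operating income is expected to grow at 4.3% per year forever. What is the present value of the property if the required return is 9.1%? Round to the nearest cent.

€588860.42

D₁ = D₀ × (1 + g) = €27,100.00 × 1.043 = €28,265.3000
Growing perpetuity: P = D₁ / (r − g) = €28,265.3000 / (0.091 − 0.043) = €588,860.42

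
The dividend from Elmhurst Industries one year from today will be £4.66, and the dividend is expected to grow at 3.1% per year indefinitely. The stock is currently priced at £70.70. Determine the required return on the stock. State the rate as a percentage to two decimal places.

P = D₁/(r − g) ⇒ r = D₁/P + g = £4.6600/£70.70 + 0.031 = 0.065912 + 0.031 = 0.096912

9.69%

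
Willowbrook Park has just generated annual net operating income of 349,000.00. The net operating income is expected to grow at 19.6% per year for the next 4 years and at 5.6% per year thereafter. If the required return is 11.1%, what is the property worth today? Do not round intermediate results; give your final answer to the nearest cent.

D_1 = 417404.00000
D_2 = 499215.18400
D_3 = 597061.36006
D_4 = 714085.38664
Terminal value at year 4: TV = D_4×(1+g_2)/(r−g_2) = 754074.16829/0.055 = 13710439.42342
P_0 = D_1/(1+r)^1 + D_2/(1+r)^2 + D_3/(1+r)^3 + D_4/(1+r)^4 + TV/(1+r)^4
    = 375701.17012 + 404445.18403 + 435388.33493 + 468698.87360 + 8999018.37315 = 10683251.93583

10683251.94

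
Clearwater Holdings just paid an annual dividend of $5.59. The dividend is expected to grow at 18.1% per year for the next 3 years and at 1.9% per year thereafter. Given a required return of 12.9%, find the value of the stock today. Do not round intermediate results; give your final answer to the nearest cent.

D_1 = 6.60179
D_2 = 7.79671
D_3 = 9.20792
Terminal value at year 3: TV = D_3×(1+g_2)/(r−g_2) = 9.38287/0.11 = 85.29882
P_0 = D_1/(1+r)^1 + D_2/(1+r)^2 + D_3/(1+r)^3 + TV/(1+r)^3
    = 5.84747 + 6.11679 + 6.39852 + 59.27358 = 77.63636

$77.64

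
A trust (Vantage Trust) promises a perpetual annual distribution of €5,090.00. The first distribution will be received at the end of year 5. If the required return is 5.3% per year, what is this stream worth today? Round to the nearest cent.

€78113.92

Value at end of year 4: C / r = €5,090.00 / 0.053 = €96,037.7358
Discount to today: PV = €96,037.7358 / (1 + 0.053)^4 = €96,037.7358 / 1.229457 = €78,113.92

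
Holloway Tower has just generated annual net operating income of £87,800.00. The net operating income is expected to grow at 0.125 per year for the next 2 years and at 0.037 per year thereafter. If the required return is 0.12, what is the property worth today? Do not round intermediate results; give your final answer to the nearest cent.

£1283564.97

D_1 = 98775.00000
D_2 = 111121.87500
Terminal value at year 2: TV = D_2×(1+g_2)/(r−g_2) = 115233.38437/0.083 = 1388354.02861
P_0 = D_1/(1+r)^1 + D_2/(1+r)^2 + TV/(1+r)^2
    = 88191.96429 + 88585.67841 + 1106787.33148 = 1283564.97418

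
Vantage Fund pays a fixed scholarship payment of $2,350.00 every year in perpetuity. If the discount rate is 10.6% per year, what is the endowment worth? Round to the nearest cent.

$22169.81

Level perpetuity: PV = C / r = $2,350.00 / 0.106 = $22,169.81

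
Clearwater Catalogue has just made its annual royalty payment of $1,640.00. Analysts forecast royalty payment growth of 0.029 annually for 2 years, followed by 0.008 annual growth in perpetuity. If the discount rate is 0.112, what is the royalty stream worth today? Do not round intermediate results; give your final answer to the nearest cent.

$16532.97

D_1 = 1687.56000
D_2 = 1736.49924
Terminal value at year 2: TV = D_2×(1+g_2)/(r−g_2) = 1750.39123/0.104 = 16830.68494
P_0 = D_1/(1+r)^1 + D_2/(1+r)^2 + TV/(1+r)^2
    = 1517.58993 + 1404.31658 + 13611.06838 = 16532.97489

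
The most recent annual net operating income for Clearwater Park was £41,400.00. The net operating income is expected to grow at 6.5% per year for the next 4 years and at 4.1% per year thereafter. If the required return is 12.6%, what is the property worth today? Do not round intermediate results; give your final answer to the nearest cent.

£550121.67

D_1 = 44091.00000
D_2 = 46956.91500
D_3 = 50009.11448
D_4 = 53259.70692
Terminal value at year 4: TV = D_4×(1+g_2)/(r−g_2) = 55443.35490/0.085 = 652274.76352
P_0 = D_1/(1+r)^1 + D_2/(1+r)^2 + D_3/(1+r)^3 + D_4/(1+r)^4 + TV/(1+r)^4
    = 39157.19361 + 37035.88916 + 35029.50440 + 33131.81366 + 405767.27085 = 550121.67167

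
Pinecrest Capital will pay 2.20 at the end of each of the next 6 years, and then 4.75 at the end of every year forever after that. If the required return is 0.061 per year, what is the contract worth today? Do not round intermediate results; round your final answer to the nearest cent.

65.37

PV of 6-year annuity: 2.20 × [1 − (1+0.061)^−6] / 0.061 = 10.78421
Perpetuity value at year 6: 4.75 / 0.061 = 77.86885
PV of perpetuity: 77.86885 / (1+0.061)^6 = 54.58477
Total PV = 10.78421 + 54.58477 = 65.36898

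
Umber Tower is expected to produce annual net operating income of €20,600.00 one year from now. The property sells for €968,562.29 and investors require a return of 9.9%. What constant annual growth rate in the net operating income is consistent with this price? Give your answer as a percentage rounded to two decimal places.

7.77%

P = D₁/(r−g) ⇒ g = r − D₁/P = 0.099 − €20,600.00/€968,562.29 = 0.077731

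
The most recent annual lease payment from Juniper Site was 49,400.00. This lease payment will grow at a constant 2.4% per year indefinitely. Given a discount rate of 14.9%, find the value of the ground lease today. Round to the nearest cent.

D₁ = D₀ × (1 + g) = 49,400.00 × 1.024 = 50,585.6000
Growing perpetuity: P = D₁ / (r − g) = 50,585.6000 / (0.149 − 0.024) = 404,684.80

404684.80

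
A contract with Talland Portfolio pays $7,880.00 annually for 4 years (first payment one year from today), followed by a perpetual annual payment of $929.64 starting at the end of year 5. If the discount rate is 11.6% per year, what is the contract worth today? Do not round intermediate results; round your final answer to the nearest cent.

$29303.90

PV of 4-year annuity: $7,880.00 × [1 − (1+0.116)^−4] / 0.116 = 24137.35356
Perpetuity value at year 4: $929.64 / 0.116 = 8014.13793
PV of perpetuity: 8014.13793 / (1+0.116)^4 = 5166.54283
Total PV = 24137.35356 + 5166.54283 = 29303.89639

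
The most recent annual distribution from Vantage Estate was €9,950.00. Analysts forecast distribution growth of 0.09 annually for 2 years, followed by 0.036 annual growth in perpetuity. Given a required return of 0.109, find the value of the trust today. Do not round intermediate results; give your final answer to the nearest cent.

D_1 = 10845.50000
D_2 = 11821.59500
Terminal value at year 2: TV = D_2×(1+g_2)/(r−g_2) = 12247.17242/0.073 = 167769.48521
P_0 = D_1/(1+r)^1 + D_2/(1+r)^2 + TV/(1+r)^2
    = 9779.53111 + 9611.98279 + 136411.15295 = 155802.66685

€155802.67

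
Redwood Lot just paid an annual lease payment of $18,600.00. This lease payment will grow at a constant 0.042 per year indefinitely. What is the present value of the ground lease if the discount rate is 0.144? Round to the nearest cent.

$190011.76

D₁ = D₀ × (1 + g) = $18,600.00 × 1.042 = $19,381.2000
Growing perpetuity: P = D₁ / (r − g) = $19,381.2000 / (0.144 − 0.042) = $190,011.76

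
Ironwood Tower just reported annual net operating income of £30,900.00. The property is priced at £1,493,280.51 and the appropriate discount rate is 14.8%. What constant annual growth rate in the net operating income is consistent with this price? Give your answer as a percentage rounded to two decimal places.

P = D₀(1+g)/(r−g) ⇒ P(r−g) = D₀(1+g) ⇒ g(P+D₀) = P·r − D₀
g = (P·r − D₀)/(P + D₀) = (£1,493,280.51×0.148 − £30,900.00) / (£1,493,280.51 + £30,900.00) = 0.124726

12.47%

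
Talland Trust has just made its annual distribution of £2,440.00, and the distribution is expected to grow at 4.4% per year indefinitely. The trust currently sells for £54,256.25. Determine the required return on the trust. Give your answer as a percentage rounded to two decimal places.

D₁ = £2,440.00 × 1.044 = £2,547.3600
P = D₁/(r − g) ⇒ r = D₁/P + g = £2,547.3600/£54,256.25 + 0.044 = 0.046951 + 0.044 = 0.090951

9.10%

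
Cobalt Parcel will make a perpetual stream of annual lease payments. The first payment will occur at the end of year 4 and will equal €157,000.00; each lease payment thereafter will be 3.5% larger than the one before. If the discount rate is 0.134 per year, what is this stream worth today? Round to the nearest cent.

Value at end of year 3: C₁ / (r − g) = €157,000.00 / (0.134 − 0.035) = €1,585,858.5859
Discount to today: PV = €1,585,858.5859 / (1 + 0.134)^3 = €1,585,858.5859 / 1.458274 = €1,087,490.06

€1087490.06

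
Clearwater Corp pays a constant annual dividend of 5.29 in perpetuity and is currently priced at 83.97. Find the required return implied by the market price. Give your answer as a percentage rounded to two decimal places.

P = C/r ⇒ r = C/P = 5.29/83.97 = 0.062999

6.30%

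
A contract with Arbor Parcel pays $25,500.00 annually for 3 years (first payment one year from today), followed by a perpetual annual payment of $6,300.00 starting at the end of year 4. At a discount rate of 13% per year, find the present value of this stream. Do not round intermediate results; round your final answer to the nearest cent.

$93795.67

PV of 3-year annuity: $25,500.00 × [1 − (1+0.13)^−3] / 0.13 = 60209.39125
Perpetuity value at year 3: $6,300.00 / 0.13 = 48461.53846
PV of perpetuity: 48461.53846 / (1+0.13)^3 = 33586.27709
Total PV = 60209.39125 + 33586.27709 = 93795.66834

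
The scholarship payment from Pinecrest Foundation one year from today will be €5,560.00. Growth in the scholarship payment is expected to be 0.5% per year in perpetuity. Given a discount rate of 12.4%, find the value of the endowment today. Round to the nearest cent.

Growing perpetuity: P = D₁ / (r − g) = €5,560.0000 / (0.124 − 0.005) = €46,722.69

€46722.69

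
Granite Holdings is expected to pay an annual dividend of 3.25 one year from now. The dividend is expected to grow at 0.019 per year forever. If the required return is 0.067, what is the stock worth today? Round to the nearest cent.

67.71

Growing perpetuity: P = D₁ / (r − g) = 3.2500 / (0.067 − 0.019) = 67.71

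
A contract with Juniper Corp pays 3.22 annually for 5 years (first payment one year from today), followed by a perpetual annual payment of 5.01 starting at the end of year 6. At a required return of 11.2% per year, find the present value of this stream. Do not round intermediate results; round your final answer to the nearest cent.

38.15

PV of 5-year annuity: 3.22 × [1 − (1+0.112)^−5] / 0.112 = 11.84116
Perpetuity value at year 5: 5.01 / 0.112 = 44.73214
PV of perpetuity: 44.73214 / (1+0.112)^5 = 26.30848
Total PV = 11.84116 + 26.30848 = 38.14964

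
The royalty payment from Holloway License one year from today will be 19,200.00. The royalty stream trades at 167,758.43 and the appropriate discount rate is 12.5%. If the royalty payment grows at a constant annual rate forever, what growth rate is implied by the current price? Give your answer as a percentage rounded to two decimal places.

1.05%

P = D₁/(r−g) ⇒ g = r − D₁/P = 0.125 − 19,200.00/167,758.43 = 0.010550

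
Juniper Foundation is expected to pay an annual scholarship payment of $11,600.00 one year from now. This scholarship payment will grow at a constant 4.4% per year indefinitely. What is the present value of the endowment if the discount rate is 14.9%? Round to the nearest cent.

Growing perpetuity: P = D₁ / (r − g) = $11,600.0000 / (0.149 − 0.044) = $110,476.19

$110476.19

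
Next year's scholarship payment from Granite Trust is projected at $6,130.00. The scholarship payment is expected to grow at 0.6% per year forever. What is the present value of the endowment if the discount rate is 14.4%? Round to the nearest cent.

$44420.29

Growing perpetuity: P = D₁ / (r − g) = $6,130.0000 / (0.144 − 0.006) = $44,420.29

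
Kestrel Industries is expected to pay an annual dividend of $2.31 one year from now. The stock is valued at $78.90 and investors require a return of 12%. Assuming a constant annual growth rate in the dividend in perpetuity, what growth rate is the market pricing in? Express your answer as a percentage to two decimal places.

P = D₁/(r−g) ⇒ g = r − D₁/P = 0.12 − $2.31/$78.90 = 0.090722

9.07%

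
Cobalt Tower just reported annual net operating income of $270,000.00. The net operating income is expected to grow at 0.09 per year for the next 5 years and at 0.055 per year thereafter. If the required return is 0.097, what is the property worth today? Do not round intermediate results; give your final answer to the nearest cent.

$7892876.84

D_1 = 294300.00000
D_2 = 320787.00000
D_3 = 349657.83000
D_4 = 381127.03470
D_5 = 415428.46782
Terminal value at year 5: TV = D_5×(1+g_2)/(r−g_2) = 438277.03355/0.042 = 10435167.46555
P_0 = D_1/(1+r)^1 + D_2/(1+r)^2 + D_3/(1+r)^3 + D_4/(1+r)^4 + D_5/(1+r)^5 + TV/(1+r)^5
    = 268277.11942 + 266565.23260 + 264864.26940 + 263174.16012 + 261494.83549 + 6568501.22473 = 7892876.84176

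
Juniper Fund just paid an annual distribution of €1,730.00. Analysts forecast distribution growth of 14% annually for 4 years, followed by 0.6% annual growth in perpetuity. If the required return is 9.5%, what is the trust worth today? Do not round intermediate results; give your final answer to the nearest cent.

€30633.74

D_1 = 1972.20000
D_2 = 2248.30800
D_3 = 2563.07112
D_4 = 2921.90108
Terminal value at year 4: TV = D_4×(1+g_2)/(r−g_2) = 2939.43248/0.089 = 33027.33127
P_0 = D_1/(1+r)^1 + D_2/(1+r)^2 + D_3/(1+r)^3 + D_4/(1+r)^4 + TV/(1+r)^4
    = 1801.09589 + 1875.11353 + 1952.17299 + 2032.39928 + 22972.96262 = 30633.74430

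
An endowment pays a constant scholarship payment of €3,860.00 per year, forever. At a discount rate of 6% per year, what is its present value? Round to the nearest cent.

Level perpetuity: PV = C / r = €3,860.00 / 0.06 = €64,333.33

€64333.33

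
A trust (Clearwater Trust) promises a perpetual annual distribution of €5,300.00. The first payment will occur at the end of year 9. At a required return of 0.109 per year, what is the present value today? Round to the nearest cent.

€21251.86

Value at end of year 8: C / r = €5,300.00 / 0.109 = €48,623.8532
Discount to today: PV = €48,623.8532 / (1 + 0.109)^8 = €48,623.8532 / 2.287981 = €21,251.86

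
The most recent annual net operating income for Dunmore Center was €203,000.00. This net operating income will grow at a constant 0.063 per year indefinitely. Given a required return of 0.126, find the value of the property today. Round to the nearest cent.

D₁ = D₀ × (1 + g) = €203,000.00 × 1.063 = €215,789.0000
Growing perpetuity: P = D₁ / (r − g) = €215,789.0000 / (0.126 − 0.063) = €3,425,222.22

€3425222.22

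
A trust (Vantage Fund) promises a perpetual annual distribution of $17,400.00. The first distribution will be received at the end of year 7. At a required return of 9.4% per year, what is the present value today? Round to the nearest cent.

Value at end of year 6: C / r = $17,400.00 / 0.094 = $185,106.3830
Discount to today: PV = $185,106.3830 / (1 + 0.094)^6 = $185,106.3830 / 1.714368 = $107,973.57

$107973.57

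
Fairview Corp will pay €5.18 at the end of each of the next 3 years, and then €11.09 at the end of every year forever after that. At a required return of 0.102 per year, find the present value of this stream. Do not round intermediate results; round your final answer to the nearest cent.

PV of 3-year annuity: €5.18 × [1 − (1+0.102)^−3] / 0.102 = 12.83667
Perpetuity value at year 3: €11.09 / 0.102 = 108.72549
PV of perpetuity: 108.72549 / (1+0.102)^3 = 81.24312
Total PV = 12.83667 + 81.24312 = 94.07979

€94.08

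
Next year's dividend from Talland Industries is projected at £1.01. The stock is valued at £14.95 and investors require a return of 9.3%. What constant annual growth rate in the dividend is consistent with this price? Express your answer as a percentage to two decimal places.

P = D₁/(r−g) ⇒ g = r − D₁/P = 0.093 − £1.01/£14.95 = 0.025441

2.54%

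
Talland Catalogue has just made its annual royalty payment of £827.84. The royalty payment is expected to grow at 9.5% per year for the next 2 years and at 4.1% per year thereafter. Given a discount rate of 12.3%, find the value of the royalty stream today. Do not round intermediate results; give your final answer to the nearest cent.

£11586.26

D_1 = 906.48480
D_2 = 992.60086
Terminal value at year 2: TV = D_2×(1+g_2)/(r−g_2) = 1033.29749/0.082 = 12601.18892
P_0 = D_1/(1+r)^1 + D_2/(1+r)^2 + TV/(1+r)^2
    = 807.19929 + 787.07321 + 9991.99044 = 11586.26295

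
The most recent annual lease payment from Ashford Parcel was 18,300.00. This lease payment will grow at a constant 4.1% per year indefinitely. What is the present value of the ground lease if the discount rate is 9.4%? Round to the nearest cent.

359439.62

D₁ = D₀ × (1 + g) = 18,300.00 × 1.041 = 19,050.3000
Growing perpetuity: P = D₁ / (r − g) = 19,050.3000 / (0.094 − 0.041) = 359,439.62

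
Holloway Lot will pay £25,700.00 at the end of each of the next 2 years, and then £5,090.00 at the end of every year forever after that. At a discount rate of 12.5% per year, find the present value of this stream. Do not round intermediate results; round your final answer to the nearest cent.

£75324.44

PV of 2-year annuity: £25,700.00 × [1 − (1+0.125)^−2] / 0.125 = 43150.61728
Perpetuity value at year 2: £5,090.00 / 0.125 = 40720.00000
PV of perpetuity: 40720.00000 / (1+0.125)^2 = 32173.82716
Total PV = 43150.61728 + 32173.82716 = 75324.44444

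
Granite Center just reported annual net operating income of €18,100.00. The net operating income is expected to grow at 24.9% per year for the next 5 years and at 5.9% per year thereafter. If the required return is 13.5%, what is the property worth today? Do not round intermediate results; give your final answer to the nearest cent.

D_1 = 22606.90000
D_2 = 28236.01810
D_3 = 35266.78661
D_4 = 44048.21647
D_5 = 55016.22237
Terminal value at year 5: TV = D_5×(1+g_2)/(r−g_2) = 58262.17949/0.076 = 766607.62492
P_0 = D_1/(1+r)^1 + D_2/(1+r)^2 + D_3/(1+r)^3 + D_4/(1+r)^4 + D_5/(1+r)^5 + TV/(1+r)^5
    = 19917.97357 + 21918.54536 + 24120.05565 + 26542.68679 + 29208.64828 + 406999.45429 = 528707.36393

€528707.36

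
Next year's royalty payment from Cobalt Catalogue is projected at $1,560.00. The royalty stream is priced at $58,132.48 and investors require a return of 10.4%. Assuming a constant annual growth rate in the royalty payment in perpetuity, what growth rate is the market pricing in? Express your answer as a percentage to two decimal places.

7.72%

P = D₁/(r−g) ⇒ g = r − D₁/P = 0.104 − $1,560.00/$58,132.48 = 0.077165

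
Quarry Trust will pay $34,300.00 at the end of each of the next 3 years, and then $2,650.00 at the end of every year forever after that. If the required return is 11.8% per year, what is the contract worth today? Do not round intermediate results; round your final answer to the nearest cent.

$98737.61

PV of 3-year annuity: $34,300.00 × [1 − (1+0.118)^−3] / 0.118 = 82666.77440
Perpetuity value at year 3: $2,650.00 / 0.118 = 22457.62712
PV of perpetuity: 22457.62712 / (1+0.118)^3 = 16070.83551
Total PV = 82666.77440 + 16070.83551 = 98737.60991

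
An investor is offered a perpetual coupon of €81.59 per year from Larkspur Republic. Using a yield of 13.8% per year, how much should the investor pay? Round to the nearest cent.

Level perpetuity: PV = C / r = €81.59 / 0.138 = €591.23

€591.23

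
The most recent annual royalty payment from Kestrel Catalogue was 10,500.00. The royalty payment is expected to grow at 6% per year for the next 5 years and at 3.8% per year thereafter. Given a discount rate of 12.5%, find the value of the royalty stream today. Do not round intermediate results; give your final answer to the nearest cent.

D_1 = 11130.00000
D_2 = 11797.80000
D_3 = 12505.66800
D_4 = 13256.00808
D_5 = 14051.36856
Terminal value at year 5: TV = D_5×(1+g_2)/(r−g_2) = 14585.32057/0.087 = 167647.36288
P_0 = D_1/(1+r)^1 + D_2/(1+r)^2 + D_3/(1+r)^3 + D_4/(1+r)^4 + D_5/(1+r)^5 + TV/(1+r)^5
    = 9893.33333 + 9321.71852 + 8783.13034 + 8275.66058 + 7797.51131 + 93032.37628 = 137103.73036

137103.73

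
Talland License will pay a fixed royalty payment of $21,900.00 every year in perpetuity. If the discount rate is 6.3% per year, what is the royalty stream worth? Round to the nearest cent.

Level perpetuity: PV = C / r = $21,900.00 / 0.063 = $347,619.05

$347619.05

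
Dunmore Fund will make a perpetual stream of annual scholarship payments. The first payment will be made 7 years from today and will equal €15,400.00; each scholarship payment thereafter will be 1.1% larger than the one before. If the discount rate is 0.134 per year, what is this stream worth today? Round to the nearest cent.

Value at end of year 6: C₁ / (r − g) = €15,400.00 / (0.134 − 0.011) = €125,203.2520
Discount to today: PV = €125,203.2520 / (1 + 0.134)^6 = €125,203.2520 / 2.126563 = €58,875.86

€58875.86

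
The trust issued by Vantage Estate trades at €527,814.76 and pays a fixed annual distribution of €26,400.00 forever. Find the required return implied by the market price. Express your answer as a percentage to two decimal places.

P = C/r ⇒ r = C/P = €26,400.00/€527,814.76 = 0.050018

5.00%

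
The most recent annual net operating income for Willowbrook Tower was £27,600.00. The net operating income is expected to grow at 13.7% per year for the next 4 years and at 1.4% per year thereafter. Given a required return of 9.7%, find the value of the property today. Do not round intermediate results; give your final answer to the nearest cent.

D_1 = 31381.20000
D_2 = 35680.42440
D_3 = 40568.64254
D_4 = 46126.54657
Terminal value at year 4: TV = D_4×(1+g_2)/(r−g_2) = 46772.31822/0.083 = 563521.90630
P_0 = D_1/(1+r)^1 + D_2/(1+r)^2 + D_3/(1+r)^3 + D_4/(1+r)^4 + TV/(1+r)^4
    = 28606.38104 + 29649.45783 + 30730.56842 + 31851.09963 + 389120.66292 = 509958.16984

£509958.17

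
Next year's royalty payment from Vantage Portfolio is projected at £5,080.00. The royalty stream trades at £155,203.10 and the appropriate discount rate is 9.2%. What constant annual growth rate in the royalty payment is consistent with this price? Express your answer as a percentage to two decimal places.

5.93%

P = D₁/(r−g) ⇒ g = r − D₁/P = 0.092 − £5,080.00/£155,203.10 = 0.059269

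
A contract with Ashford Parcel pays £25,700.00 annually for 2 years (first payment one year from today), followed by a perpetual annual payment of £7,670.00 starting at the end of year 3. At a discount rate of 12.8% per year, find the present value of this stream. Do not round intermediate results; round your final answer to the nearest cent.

PV of 2-year annuity: £25,700.00 × [1 − (1+0.128)^−2] / 0.128 = 42981.99286
Perpetuity value at year 2: £7,670.00 / 0.128 = 59921.87500
PV of perpetuity: 59921.87500 / (1+0.128)^2 = 47094.17519
Total PV = 42981.99286 + 47094.17519 = 90076.16804

£90076.17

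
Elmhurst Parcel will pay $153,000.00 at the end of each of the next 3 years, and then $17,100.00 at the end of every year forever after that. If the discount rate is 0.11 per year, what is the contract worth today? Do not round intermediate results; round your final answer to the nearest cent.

$487555.38

PV of 3-year annuity: $153,000.00 × [1 − (1+0.11)^−3] / 0.11 = 373888.35146
Perpetuity value at year 3: $17,100.00 / 0.11 = 155454.54545
PV of perpetuity: 155454.54545 / (1+0.11)^3 = 113667.02382
Total PV = 373888.35146 + 113667.02382 = 487555.37528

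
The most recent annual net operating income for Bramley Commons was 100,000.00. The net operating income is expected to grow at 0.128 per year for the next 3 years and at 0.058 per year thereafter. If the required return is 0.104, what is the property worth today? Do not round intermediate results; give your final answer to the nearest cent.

D_1 = 112800.00000
D_2 = 127238.40000
D_3 = 143524.91520
Terminal value at year 3: TV = D_3×(1+g_2)/(r−g_2) = 151849.36028/0.046 = 3301073.04960
P_0 = D_1/(1+r)^1 + D_2/(1+r)^2 + D_3/(1+r)^3 + TV/(1+r)^3
    = 102173.91304 + 104395.08507 + 106664.54344 + 2453284.49905 = 2766518.04060

2766518.04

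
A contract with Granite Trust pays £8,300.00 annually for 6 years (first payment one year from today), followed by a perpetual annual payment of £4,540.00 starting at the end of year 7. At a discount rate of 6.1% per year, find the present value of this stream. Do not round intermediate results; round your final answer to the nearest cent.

£92857.42

PV of 6-year annuity: £8,300.00 × [1 − (1+0.061)^−6] / 0.061 = 40685.87336
Perpetuity value at year 6: £4,540.00 / 0.061 = 74426.22951
PV of perpetuity: 74426.22951 / (1+0.061)^6 = 52171.54697
Total PV = 40685.87336 + 52171.54697 = 92857.42033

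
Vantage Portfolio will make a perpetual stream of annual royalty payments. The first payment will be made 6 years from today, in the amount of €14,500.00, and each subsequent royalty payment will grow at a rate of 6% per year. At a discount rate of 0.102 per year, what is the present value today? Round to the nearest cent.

€212427.50

Value at end of year 5: C₁ / (r − g) = €14,500.00 / (0.102 − 0.06) = €345,238.0952
Discount to today: PV = €345,238.0952 / (1 + 0.102)^5 = €345,238.0952 / 1.625204 = €212,427.50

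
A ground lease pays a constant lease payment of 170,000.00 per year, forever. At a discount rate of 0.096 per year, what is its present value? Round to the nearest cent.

1770833.33

Level perpetuity: PV = C / r = 170,000.00 / 0.096 = 1,770,833.33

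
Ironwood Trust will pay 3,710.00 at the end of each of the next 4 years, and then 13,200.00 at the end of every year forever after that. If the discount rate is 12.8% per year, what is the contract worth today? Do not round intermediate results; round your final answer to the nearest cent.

74779.56

PV of 4-year annuity: 3,710.00 × [1 − (1+0.128)^−4] / 0.128 = 11081.30370
Perpetuity value at year 4: 13,200.00 / 0.128 = 103125.00000
PV of perpetuity: 103125.00000 / (1+0.128)^4 = 63698.25909
Total PV = 11081.30370 + 63698.25909 = 74779.56278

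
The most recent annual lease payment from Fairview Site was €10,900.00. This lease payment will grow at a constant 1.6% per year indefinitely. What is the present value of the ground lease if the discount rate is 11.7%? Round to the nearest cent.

D₁ = D₀ × (1 + g) = €10,900.00 × 1.016 = €11,074.4000
Growing perpetuity: P = D₁ / (r − g) = €11,074.4000 / (0.117 − 0.016) = €109,647.52

€109647.52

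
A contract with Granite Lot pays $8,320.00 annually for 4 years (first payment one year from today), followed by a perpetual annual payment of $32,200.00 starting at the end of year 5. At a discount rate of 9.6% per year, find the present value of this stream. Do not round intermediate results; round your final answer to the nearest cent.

PV of 4-year annuity: $8,320.00 × [1 − (1+0.096)^−4] / 0.096 = 26603.27164
Perpetuity value at year 4: $32,200.00 / 0.096 = 335416.66667
PV of perpetuity: 335416.66667 / (1+0.096)^4 = 232456.88941
Total PV = 26603.27164 + 232456.88941 = 259060.16105

$259060.16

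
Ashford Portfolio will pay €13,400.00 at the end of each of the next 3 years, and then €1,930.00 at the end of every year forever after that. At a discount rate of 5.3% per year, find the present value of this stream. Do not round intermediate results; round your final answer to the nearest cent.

PV of 3-year annuity: €13,400.00 × [1 − (1+0.053)^−3] / 0.053 = 36287.35522
Perpetuity value at year 3: €1,930.00 / 0.053 = 36415.09434
PV of perpetuity: 36415.09434 / (1+0.053)^3 = 31188.63198
Total PV = 36287.35522 + 31188.63198 = 67475.98721

€67475.99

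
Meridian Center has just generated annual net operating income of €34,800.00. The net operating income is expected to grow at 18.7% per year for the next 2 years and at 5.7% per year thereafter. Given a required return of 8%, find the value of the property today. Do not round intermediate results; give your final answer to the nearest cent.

D_1 = 41307.60000
D_2 = 49032.12120
Terminal value at year 2: TV = D_2×(1+g_2)/(r−g_2) = 51826.95211/0.023 = 2253345.74384
P_0 = D_1/(1+r)^1 + D_2/(1+r)^2 + TV/(1+r)^2
    = 38247.77778 + 42037.14095 + 1931880.78176 = 2012165.70048

€2012165.70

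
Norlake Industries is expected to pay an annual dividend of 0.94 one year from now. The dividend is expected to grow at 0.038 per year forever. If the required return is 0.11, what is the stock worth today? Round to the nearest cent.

13.06

Growing perpetuity: P = D₁ / (r − g) = 0.9400 / (0.11 − 0.038) = 13.06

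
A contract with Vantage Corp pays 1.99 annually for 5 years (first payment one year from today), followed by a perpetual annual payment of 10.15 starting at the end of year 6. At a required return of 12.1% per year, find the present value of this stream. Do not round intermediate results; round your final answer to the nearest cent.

54.54

PV of 5-year annuity: 1.99 × [1 − (1+0.121)^−5] / 0.121 = 7.15577
Perpetuity value at year 5: 10.15 / 0.121 = 83.88430
PV of perpetuity: 83.88430 / (1+0.121)^5 = 47.38628
Total PV = 7.15577 + 47.38628 = 54.54205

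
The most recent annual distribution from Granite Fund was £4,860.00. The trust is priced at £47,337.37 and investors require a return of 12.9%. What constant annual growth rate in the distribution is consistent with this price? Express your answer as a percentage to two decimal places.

2.39%

P = D₀(1+g)/(r−g) ⇒ P(r−g) = D₀(1+g) ⇒ g(P+D₀) = P·r − D₀
g = (P·r − D₀)/(P + D₀) = (£47,337.37×0.129 − £4,860.00) / (£47,337.37 + £4,860.00) = 0.023881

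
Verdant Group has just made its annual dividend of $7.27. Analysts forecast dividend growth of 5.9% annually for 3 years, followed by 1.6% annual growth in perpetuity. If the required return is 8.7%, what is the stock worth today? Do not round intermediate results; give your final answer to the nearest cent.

$116.90

D_1 = 7.69893
D_2 = 8.15317
D_3 = 8.63420
Terminal value at year 3: TV = D_3×(1+g_2)/(r−g_2) = 8.77235/0.071 = 123.55424
P_0 = D_1/(1+r)^1 + D_2/(1+r)^2 + D_3/(1+r)^3 + TV/(1+r)^3
    = 7.08273 + 6.90029 + 6.72254 + 96.19866 = 116.90422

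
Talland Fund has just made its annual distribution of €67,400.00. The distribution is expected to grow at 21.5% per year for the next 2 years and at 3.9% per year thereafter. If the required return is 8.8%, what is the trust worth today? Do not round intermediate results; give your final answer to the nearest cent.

€1941593.34

D_1 = 81891.00000
D_2 = 99497.56500
Terminal value at year 2: TV = D_2×(1+g_2)/(r−g_2) = 103377.97004/0.049 = 2109754.49051
P_0 = D_1/(1+r)^1 + D_2/(1+r)^2 + TV/(1+r)^2
    = 75267.46324 + 84053.27926 + 1782272.59484 = 1941593.33733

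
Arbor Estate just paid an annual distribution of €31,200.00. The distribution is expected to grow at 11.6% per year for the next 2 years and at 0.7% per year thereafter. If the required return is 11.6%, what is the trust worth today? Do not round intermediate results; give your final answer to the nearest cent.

D_1 = 34819.20000
D_2 = 38858.22720
Terminal value at year 2: TV = D_2×(1+g_2)/(r−g_2) = 39130.23479/0.109 = 358992.97973
P_0 = D_1/(1+r)^1 + D_2/(1+r)^2 + TV/(1+r)^2
    = 31200.00000 + 31200.00000 + 288242.20183 = 350642.20183

€350642.20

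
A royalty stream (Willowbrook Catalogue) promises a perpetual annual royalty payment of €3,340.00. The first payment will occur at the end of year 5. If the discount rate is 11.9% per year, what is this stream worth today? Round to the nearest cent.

€17901.08

Value at end of year 4: C / r = €3,340.00 / 0.119 = €28,067.2269
Discount to today: PV = €28,067.2269 / (1 + 0.119)^4 = €28,067.2269 / 1.567907 = €17,901.08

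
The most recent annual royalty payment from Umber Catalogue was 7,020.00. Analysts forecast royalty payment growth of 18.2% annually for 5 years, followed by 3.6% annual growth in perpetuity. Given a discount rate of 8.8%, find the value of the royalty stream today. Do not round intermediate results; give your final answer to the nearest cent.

256974.76

D_1 = 8297.64000
D_2 = 9807.81048
D_3 = 11592.83199
D_4 = 13702.72741
D_5 = 16196.62380
Terminal value at year 5: TV = D_5×(1+g_2)/(r−g_2) = 16779.70225/0.052 = 322686.58181
P_0 = D_1/(1+r)^1 + D_2/(1+r)^2 + D_3/(1+r)^3 + D_4/(1+r)^4 + D_5/(1+r)^5 + TV/(1+r)^5
    = 7626.50735 + 8285.41516 + 9001.25066 + 9778.93224 + 10623.80322 + 211658.84886 = 256974.75749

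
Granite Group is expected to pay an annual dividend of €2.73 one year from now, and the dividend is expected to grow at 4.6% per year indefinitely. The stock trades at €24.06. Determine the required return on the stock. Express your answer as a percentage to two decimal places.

P = D₁/(r − g) ⇒ r = D₁/P + g = €2.7300/€24.06 + 0.046 = 0.113466 + 0.046 = 0.159466

15.95%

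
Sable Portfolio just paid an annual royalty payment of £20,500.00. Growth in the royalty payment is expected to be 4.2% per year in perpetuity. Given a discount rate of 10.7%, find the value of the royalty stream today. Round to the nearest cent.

D₁ = D₀ × (1 + g) = £20,500.00 × 1.042 = £21,361.0000
Growing perpetuity: P = D₁ / (r − g) = £21,361.0000 / (0.107 − 0.042) = £328,630.77

£328630.77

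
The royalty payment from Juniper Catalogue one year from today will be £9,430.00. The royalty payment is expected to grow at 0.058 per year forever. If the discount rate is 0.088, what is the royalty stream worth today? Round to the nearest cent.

£314333.33

Growing perpetuity: P = D₁ / (r − g) = £9,430.0000 / (0.088 − 0.058) = £314,333.33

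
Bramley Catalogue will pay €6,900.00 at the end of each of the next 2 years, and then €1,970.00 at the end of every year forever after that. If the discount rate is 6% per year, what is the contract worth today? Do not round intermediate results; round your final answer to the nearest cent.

€41871.96

PV of 2-year annuity: €6,900.00 × [1 − (1+0.06)^−2] / 0.06 = 12650.40940
Perpetuity value at year 2: €1,970.00 / 0.06 = 32833.33333
PV of perpetuity: 32833.33333 / (1+0.06)^2 = 29221.54978
Total PV = 12650.40940 + 29221.54978 = 41871.95918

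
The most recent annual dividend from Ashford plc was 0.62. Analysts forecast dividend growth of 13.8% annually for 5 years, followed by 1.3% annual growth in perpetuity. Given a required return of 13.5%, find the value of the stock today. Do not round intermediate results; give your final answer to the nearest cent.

D_1 = 0.70556
D_2 = 0.80293
D_3 = 0.91373
D_4 = 1.03983
D_5 = 1.18332
Terminal value at year 5: TV = D_5×(1+g_2)/(r−g_2) = 1.19871/0.122 = 9.82545
P_0 = D_1/(1+r)^1 + D_2/(1+r)^2 + D_3/(1+r)^3 + D_4/(1+r)^4 + D_5/(1+r)^5 + TV/(1+r)^5
    = 0.62164 + 0.62328 + 0.62493 + 0.62658 + 0.62824 + 5.21643 = 8.34110

8.34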